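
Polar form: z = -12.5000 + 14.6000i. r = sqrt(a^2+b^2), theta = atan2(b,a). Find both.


r = sqrt(156.25+213.16) = sqrt(369.41) = 19.2200
theta = atan2(14.6, -12.5) = 130.5690 degrees

r = 19.2200, theta = 130.5690 degrees


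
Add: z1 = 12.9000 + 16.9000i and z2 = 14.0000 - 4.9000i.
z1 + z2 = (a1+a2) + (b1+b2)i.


Real: 12.9 + 14 = 26.9
Imag: 16.9 - 4.9 = 12

26.9000 + 12.0000i


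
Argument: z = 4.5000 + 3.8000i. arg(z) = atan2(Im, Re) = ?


Re = 4.5, Im = 3.8
arg = atan2(3.8, 4.5) = 40.1792 degrees

arg(z) = 40.1792 degrees


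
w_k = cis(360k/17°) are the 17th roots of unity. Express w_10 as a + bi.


Angle = 360*10/17 = 211.7647°
a = cos(211.7647°) = -0.8502
b = sin(211.7647°) = -0.5264

-0.8502 - 0.5264i


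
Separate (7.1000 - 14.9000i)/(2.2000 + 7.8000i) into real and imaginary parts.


Multiply by conjugate: (7.1000 - 14.9000i)(2.2000 - 7.8000i) / (2.2^2 + 7.8^2)
Numerator real = 7.1*2.2 - (14.9)*7.8 = -100.6
Numerator imag = -14.9*2.2 - 7.1*7.8 = -88.16
Denominator = 65.68
Re(z) = -100.6/65.68 = -1.5317
Im(z) = -88.16/65.68 = -1.3423

Re(z) = -1.5317, Im(z) = -1.3423


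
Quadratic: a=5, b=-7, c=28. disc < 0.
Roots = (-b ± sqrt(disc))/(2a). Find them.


disc = (-7)^2 - 4*5*28 = 49 - 560 = -511
sqrt(|disc|) = sqrt(511) = 22.6053
Real part = 7/(2*5) = 0.7000
Imag part = 22.6053/(2*5) = 2.2605

0.7000 ± 2.2605i


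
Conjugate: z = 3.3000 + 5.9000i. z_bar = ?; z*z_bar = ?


z_bar = 3.3000 - 5.9000i
z*z_bar = 3.3^2 + 5.9^2 = 10.89 + 34.81 = 45.7

z_bar = 3.3000 - 5.9000i, z*z_bar = 45.7


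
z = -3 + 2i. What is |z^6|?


|z| = sqrt(9+4) = sqrt(13) = 3.6056
|z^6| = |z|^6 = (sqrt(13))^6 = 13^3 = 2197

|z^6| = 2197


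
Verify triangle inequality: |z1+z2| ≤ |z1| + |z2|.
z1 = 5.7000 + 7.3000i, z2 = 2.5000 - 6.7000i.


|z1| = sqrt(5.7^2 + 7.3^2) = sqrt(85.78) = 9.2617
|z2| = sqrt(2.5^2 + (-6.7)^2) = sqrt(51.14) = 7.1512
z1+z2 = 8.2000 + 0.6000i
|z1+z2| = sqrt(67.6) = 8.2219
|z1|+|z2| = 9.2617 + 7.1512 = 16.4129

|z1+z2| = 8.2219 ≤ |z1|+|z2| = 16.4129 (verified)


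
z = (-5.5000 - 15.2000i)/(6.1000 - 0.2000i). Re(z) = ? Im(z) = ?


Multiply by conjugate: (-5.5000 - 15.2000i)(6.1000 + 0.2000i) / (6.1^2 + (-0.2)^2)
Numerator real = -5.5*6.1 - (15.2)*(-0.2) = -30.51
Numerator imag = -15.2*6.1 - (-5.5)*(-0.2) = -93.82
Denominator = 37.25
Re(z) = -30.51/37.25 = -0.8191
Im(z) = -93.82/37.25 = -2.5187

Re(z) = -0.8191, Im(z) = -2.5187


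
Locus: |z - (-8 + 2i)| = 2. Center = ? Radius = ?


|z - z0| = r is a circle with center z0 and radius r.
Center = (-8, 2), radius = 2

Circle with center (-8, 2) and radius 2


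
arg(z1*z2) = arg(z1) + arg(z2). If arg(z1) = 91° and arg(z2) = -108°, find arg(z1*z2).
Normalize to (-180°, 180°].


arg(z1*z2) = 91° - 108° = -17°
Normalized to (-180°, 180°]: -17°

-17°


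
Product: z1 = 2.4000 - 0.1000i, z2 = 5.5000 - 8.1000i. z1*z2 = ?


Real = 2.4*5.5 - (-0.1)*(-8.1) = 13.2 - 0.81 = 12.39
Imag = 2.4*(-8.1) + 5.5*(-0.1) = -19.44 - (0.55) = -19.99

12.3900 - 19.9900i


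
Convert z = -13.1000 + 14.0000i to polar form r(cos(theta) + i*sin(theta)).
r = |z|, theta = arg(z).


r = sqrt(171.61+196) = sqrt(367.61) = 19.1732
theta = atan2(14, -13.1) = 133.0979 degrees

r = 19.1732, theta = 133.0979 degrees


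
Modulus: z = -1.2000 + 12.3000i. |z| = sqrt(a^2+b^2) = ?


|z| = sqrt((-1.2)^2 + 12.3^2) = sqrt(1.44 + 151.29) = sqrt(152.73) = 12.3584

|z| = 12.3584


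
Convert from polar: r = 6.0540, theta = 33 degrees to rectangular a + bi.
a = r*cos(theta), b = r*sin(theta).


a = 6.0540*cos(33°) = 6.0540*0.83867 = 5.0773
b = 6.0540*sin(33°) = 6.0540*0.544639 = 3.2972

5.0773 + 3.2972i


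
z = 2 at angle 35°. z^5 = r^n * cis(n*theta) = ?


r^5 = 2^5 = 32
n*theta = 5*35° = 175° = 175° (mod 360)
a = 32*cos(175°) = -31.8782
b = 32*sin(175°) = 2.7890

32 cis(175°) = -31.8782 + 2.7890i


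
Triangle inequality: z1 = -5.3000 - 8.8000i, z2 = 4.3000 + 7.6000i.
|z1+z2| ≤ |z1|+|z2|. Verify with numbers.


|z1| = sqrt((-5.3)^2 + (-8.8)^2) = sqrt(105.53) = 10.2728
|z2| = sqrt(4.3^2 + 7.6^2) = sqrt(76.25) = 8.7321
z1+z2 = -1.0000 - 1.2000i
|z1+z2| = sqrt(2.44) = 1.5620
|z1|+|z2| = 10.2728 + 8.7321 = 19.0049

|z1+z2| = 1.5620 ≤ |z1|+|z2| = 19.0049 (verified)


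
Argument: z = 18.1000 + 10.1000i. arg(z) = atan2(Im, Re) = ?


Re = 18.1, Im = 10.1
arg = atan2(10.1, 18.1) = 29.1620 degrees

arg(z) = 29.1620 degrees


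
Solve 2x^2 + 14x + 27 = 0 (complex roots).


disc = 14^2 - 4*2*27 = 196 - 216 = -20
sqrt(|disc|) = sqrt(20) = 4.4721
Real part = -14/(2*2) = -3.5000
Imag part = 4.4721/(2*2) = 1.1180

-3.5000 ± 1.1180i


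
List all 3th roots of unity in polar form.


The 3th roots of unity are cis(360k/3°) for k=0..2
Angle step = 360/3 = 120°
Primitive root: cis(120°)
Primitive root = -0.5000 + 0.8660i

3 roots at angles: 0°, 120°, 240°


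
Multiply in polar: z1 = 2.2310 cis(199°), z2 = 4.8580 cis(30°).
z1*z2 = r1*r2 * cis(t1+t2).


r = 2.2310 * 4.8580 = 10.8382
theta = 199° + 30° = 229° = 229° (mod 360)

10.8382 cis(229°)


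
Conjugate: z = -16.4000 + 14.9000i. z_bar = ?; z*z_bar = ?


z_bar = -16.4000 - 14.9000i
z*z_bar = (-16.4)^2 + 14.9^2 = 268.96 + 222.01 = 490.97

z_bar = -16.4000 - 14.9000i, z*z_bar = 490.97


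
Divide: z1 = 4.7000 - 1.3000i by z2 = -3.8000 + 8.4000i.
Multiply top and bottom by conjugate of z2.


Conjugate of z2 = -3.8000 - 8.4000i
Numerator: (4.7000 - 1.3000i)(-3.8000 - 8.4000i) = -28.7800 - 34.5400i
Denominator: (-3.8)^2 + 8.4^2 = 85
Result = (-28.7800 - 34.5400i)/85

-0.3386 - 0.4064i


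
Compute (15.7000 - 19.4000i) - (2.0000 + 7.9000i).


Real: 15.7 - 2 = 13.7
Imag: -19.4 - 7.9 = -27.3

13.7000 - 27.3000i


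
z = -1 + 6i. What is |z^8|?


|z| = sqrt(1+36) = sqrt(37) = 6.0828
|z^8| = |z|^8 = (sqrt(37))^8 = 37^4 = 1874161

|z^8| = 1874161


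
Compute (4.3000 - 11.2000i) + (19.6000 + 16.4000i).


Real: 4.3 + 19.6 = 23.9
Imag: -11.2 + 16.4 = 5.2

23.9000 + 5.2000i


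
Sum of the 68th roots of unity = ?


The sum of all 68th roots of unity is 0.
Geometric series: (1 - w^68)/(1 - w) = (1-1)/(1-w) = 0 since w^68 = 1, w ≠ 1.
Alternatively: coefficient of z^67 in z^68 - 1 is 0.

0


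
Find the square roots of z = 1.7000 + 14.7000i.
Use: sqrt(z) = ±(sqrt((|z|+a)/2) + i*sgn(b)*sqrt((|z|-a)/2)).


|z| = sqrt(2.89+216.09) = 14.7980
sqrt((|z|+a)/2) = sqrt((14.7980+1.7)/2) = sqrt(8.2490) = 2.8721
sqrt((|z|-a)/2) = sqrt((14.7980-1.7)/2) = sqrt(6.5490) = 2.5591

±(2.8721 + 2.5591i) i.e. 2.8721 + 2.5591i and -2.8721 - 2.5591i


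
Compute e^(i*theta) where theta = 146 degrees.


cos(146°) = -0.8290
sin(146°) = 0.5592

e^(i*146°) = -0.8290 + 0.5592i


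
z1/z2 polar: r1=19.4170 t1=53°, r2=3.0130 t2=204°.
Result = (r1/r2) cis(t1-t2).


r = 19.4170 / 3.0130 = 6.4444
theta = 53° - 204° = -151° = 209° (mod 360)

6.4444 cis(209°)


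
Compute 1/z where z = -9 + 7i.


|z|^2 = 81+49 = 130
1/z = (-9 - 7i)/130

1/z = -0.0692 - 0.0538i


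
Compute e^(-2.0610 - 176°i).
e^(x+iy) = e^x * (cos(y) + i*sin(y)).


e^-2.0610 = 0.1273
cos(-176°) = -0.9976
sin(-176°) = -0.0698
Real = 0.1273*(-0.9976) = -0.1270
Imag = 0.1273*(-0.0698) = -0.0089

-0.1270 - 0.0089i


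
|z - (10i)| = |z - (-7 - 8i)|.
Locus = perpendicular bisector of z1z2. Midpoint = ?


Equal distances means the locus is the perpendicular bisector of z1 and z2.
Midpoint = ((0+(-7))/2, (10+(-8))/2) = (-3.5000, 1.0000)

Perpendicular bisector through (-3.5000, 1.0000)


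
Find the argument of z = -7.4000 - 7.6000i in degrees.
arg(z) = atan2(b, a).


Re = -7.4, Im = -7.6
arg = atan2(-7.6, -7.4) = -134.2361 degrees

arg(z) = -134.2361 degrees


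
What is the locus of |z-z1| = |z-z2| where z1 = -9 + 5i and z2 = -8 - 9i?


Equal distances means the locus is the perpendicular bisector of z1 and z2.
Midpoint = ((-9+(-8))/2, (5+(-9))/2) = (-8.5000, -2.0000)

Perpendicular bisector through (-8.5000, -2.0000)


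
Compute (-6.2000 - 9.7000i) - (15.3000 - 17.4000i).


Real: -6.2 - 15.3 = -21.5
Imag: -9.7 + 17.4 = 7.7

-21.5000 + 7.7000i


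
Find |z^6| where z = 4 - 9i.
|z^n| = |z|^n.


|z| = sqrt(16+81) = sqrt(97) = 9.8489
|z^6| = |z|^6 = (sqrt(97))^6 = 97^3 = 912673

|z^6| = 912673


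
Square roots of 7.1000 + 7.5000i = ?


|z| = sqrt(50.41+56.25) = 10.3276
sqrt((|z|+a)/2) = sqrt((10.3276+7.1)/2) = sqrt(8.7138) = 2.9519
sqrt((|z|-a)/2) = sqrt((10.3276-7.1)/2) = sqrt(1.6138) = 1.2704

±(2.9519 + 1.2704i) i.e. 2.9519 + 1.2704i and -2.9519 - 1.2704i


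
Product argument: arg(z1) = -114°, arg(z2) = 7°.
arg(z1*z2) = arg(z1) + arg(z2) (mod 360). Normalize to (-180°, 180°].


arg(z1*z2) = -114° + 7° = -107°
Normalized to (-180°, 180°]: -107°

-107°


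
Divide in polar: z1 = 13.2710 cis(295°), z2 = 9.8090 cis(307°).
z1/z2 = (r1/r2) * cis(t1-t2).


r = 13.2710 / 9.8090 = 1.3529
theta = 295° - 307° = -12° = 348° (mod 360)

1.3529 cis(348°)


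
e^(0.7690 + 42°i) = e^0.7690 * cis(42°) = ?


e^0.7690 = 2.1576
cos(42°) = 0.74314
sin(42°) = 0.6691
Real = 2.1576*0.74314 = 1.6034
Imag = 2.1576*0.6691 = 1.4437

1.6034 + 1.4437i


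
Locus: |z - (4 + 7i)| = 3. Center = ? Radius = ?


|z - z0| = r is a circle with center z0 and radius r.
Center = (4, 7), radius = 3

Circle with center (4, 7) and radius 3


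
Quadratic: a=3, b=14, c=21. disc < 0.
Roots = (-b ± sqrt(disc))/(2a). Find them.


disc = 14^2 - 4*3*21 = 196 - 252 = -56
sqrt(|disc|) = sqrt(56) = 7.4833
Real part = -14/(2*3) = -2.3333
Imag part = 7.4833/(2*3) = 1.2472

-2.3333 ± 1.2472i


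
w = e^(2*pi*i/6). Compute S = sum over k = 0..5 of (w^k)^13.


The roots are w_k = w^k with w = e^(2*pi*i/6), and (w^k)^13 = (w^13)^k.
So S = 1 + u + u^2 + ... + u^(5) with u = w^13.
13 = 2*6 + 1, so 13 is not a multiple of 6: u = (w^6)^2 * w^1 = w^1 ≠ 1 (w is a primitive 6th root), while u^6 = (w^6)^13 = 1.
Geometric series: S = (1 - u^6)/(1 - u) = (1 - 1)/(1 - u) = 0

S = 0


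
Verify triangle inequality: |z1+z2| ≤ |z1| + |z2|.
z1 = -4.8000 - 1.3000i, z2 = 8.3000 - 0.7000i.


|z1| = sqrt((-4.8)^2 + (-1.3)^2) = sqrt(24.73) = 4.9729
|z2| = sqrt(8.3^2 + (-0.7)^2) = sqrt(69.38) = 8.3295
z1+z2 = 3.5000 - 2.0000i
|z1+z2| = sqrt(16.25) = 4.0311
|z1|+|z2| = 4.9729 + 8.3295 = 13.3024

|z1+z2| = 4.0311 ≤ |z1|+|z2| = 13.3024 (verified)


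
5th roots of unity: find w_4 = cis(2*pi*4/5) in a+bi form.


Angle = 360*4/5 = 288°
a = cos(288°) = 0.3090
b = sin(288°) = -0.9511

0.3090 - 0.9511i


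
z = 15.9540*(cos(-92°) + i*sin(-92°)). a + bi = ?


a = 15.9540*cos(-92°) = 15.9540*(-0.0349) = -0.5568
b = 15.9540*sin(-92°) = 15.9540*(-0.99939) = -15.9443

-0.5568 - 15.9443i


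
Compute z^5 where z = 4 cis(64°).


r^5 = 4^5 = 1024
n*theta = 5*64° = 320° = 320° (mod 360)
a = 1024*cos(320°) = 784.4295
b = 1024*sin(320°) = -658.2145

1024 cis(320°) = 784.4295 - 658.2145i


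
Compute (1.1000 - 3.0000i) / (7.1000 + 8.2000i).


Conjugate of z2 = 7.1000 - 8.2000i
Numerator: (1.1000 - 3.0000i)(7.1000 - 8.2000i) = -16.7900 - 30.3200i
Denominator: 7.1^2 + 8.2^2 = 117.65
Result = (-16.7900 - 30.3200i)/117.65

-0.1427 - 0.2577i


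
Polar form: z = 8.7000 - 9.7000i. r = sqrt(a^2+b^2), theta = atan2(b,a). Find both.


r = sqrt(75.69+94.09) = sqrt(169.78) = 13.0300
theta = atan2(-9.7, 8.7) = -48.1108 degrees

r = 13.0300, theta = -48.1108 degrees


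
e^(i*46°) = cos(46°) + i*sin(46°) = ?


cos(46°) = 0.6947
sin(46°) = 0.7193

e^(i*46°) = 0.6947 + 0.7193i


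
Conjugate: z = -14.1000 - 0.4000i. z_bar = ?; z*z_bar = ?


z_bar = -14.1000 + 0.4000i
z*z_bar = (-14.1)^2 + (-0.4)^2 = 198.81 + 0.16 = 198.97

z_bar = -14.1000 + 0.4000i, z*z_bar = 198.97


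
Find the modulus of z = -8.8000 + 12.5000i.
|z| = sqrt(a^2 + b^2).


|z| = sqrt((-8.8)^2 + 12.5^2) = sqrt(77.44 + 156.25) = sqrt(233.69) = 15.2869

|z| = 15.2869


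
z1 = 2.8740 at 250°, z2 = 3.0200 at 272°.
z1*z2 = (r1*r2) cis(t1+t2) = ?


r = 2.8740 * 3.0200 = 8.6795
theta = 250° + 272° = 522° = 162° (mod 360)

8.6795 cis(162°)


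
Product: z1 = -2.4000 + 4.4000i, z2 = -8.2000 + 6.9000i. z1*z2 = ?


Real = -2.4*(-8.2) - 4.4*6.9 = 19.68 - 30.36 = -10.68
Imag = -2.4*6.9 - (8.2)*4.4 = -16.56 - (36.08) = -52.64

-10.6800 - 52.6400i


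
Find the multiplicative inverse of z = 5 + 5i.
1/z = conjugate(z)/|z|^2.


|z|^2 = 25+25 = 50
1/z = (5 - 5i)/50

1/z = 0.1000 - 0.1000i


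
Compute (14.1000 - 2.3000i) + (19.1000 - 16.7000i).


Real: 14.1 + 19.1 = 33.2
Imag: -2.3 - 16.7 = -19

33.2000 - 19.0000i


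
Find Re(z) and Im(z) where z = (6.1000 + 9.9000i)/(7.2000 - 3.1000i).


Multiply by conjugate: (6.1000 + 9.9000i)(7.2000 + 3.1000i) / (7.2^2 + (-3.1)^2)
Numerator real = 6.1*7.2 + 9.9*(-3.1) = 13.23
Numerator imag = 9.9*7.2 - 6.1*(-3.1) = 90.19
Denominator = 61.45
Re(z) = 13.23/61.45 = 0.2153
Im(z) = 90.19/61.45 = 1.4677

Re(z) = 0.2153, Im(z) = 1.4677


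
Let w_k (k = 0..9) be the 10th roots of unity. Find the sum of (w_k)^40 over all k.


The roots are w_k = w^k with w = e^(2*pi*i/10), and (w^k)^40 = (w^40)^k.
So S = 1 + u + u^2 + ... + u^(9) with u = w^40.
40 = 4*10 + 0, so 40 is a multiple of 10 and u = (w^10)^4 = 1.
Every one of the 10 terms equals 1: S = 10

S = 10


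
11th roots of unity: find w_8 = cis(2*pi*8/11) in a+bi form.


Angle = 360*8/11 = 261.8182°
a = cos(261.8182°) = -0.1423
b = sin(261.8182°) = -0.9898

-0.1423 - 0.9898i


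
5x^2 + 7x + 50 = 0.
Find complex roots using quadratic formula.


disc = 7^2 - 4*5*50 = 49 - 1000 = -951
sqrt(|disc|) = sqrt(951) = 30.8383
Real part = -7/(2*5) = -0.7000
Imag part = 30.8383/(2*5) = 3.0838

-0.7000 ± 3.0838i


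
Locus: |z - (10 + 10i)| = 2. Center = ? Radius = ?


|z - z0| = r is a circle with center z0 and radius r.
Center = (10, 10), radius = 2

Circle with center (10, 10) and radius 2


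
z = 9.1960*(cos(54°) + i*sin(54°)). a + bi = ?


a = 9.1960*cos(54°) = 9.1960*0.58779 = 5.4053
b = 9.1960*sin(54°) = 9.1960*0.80902 = 7.4397

5.4053 + 7.4397i


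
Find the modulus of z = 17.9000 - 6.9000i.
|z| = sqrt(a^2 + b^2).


|z| = sqrt(17.9^2 + (-6.9)^2) = sqrt(320.41 + 47.61) = sqrt(368.02) = 19.1838

|z| = 19.1838


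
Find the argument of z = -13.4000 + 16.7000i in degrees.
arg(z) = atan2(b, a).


Re = -13.4, Im = 16.7
arg = atan2(16.7, -13.4) = 128.7434 degrees

arg(z) = 128.7434 degrees


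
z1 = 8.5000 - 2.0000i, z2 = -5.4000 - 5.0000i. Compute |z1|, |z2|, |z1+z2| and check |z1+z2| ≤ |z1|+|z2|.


|z1| = sqrt(8.5^2 + (-2)^2) = sqrt(76.25) = 8.7321
|z2| = sqrt((-5.4)^2 + (-5)^2) = sqrt(54.16) = 7.3593
z1+z2 = 3.1000 - 7.0000i
|z1+z2| = sqrt(58.61) = 7.6557
|z1|+|z2| = 8.7321 + 7.3593 = 16.0914

|z1+z2| = 7.6557 ≤ |z1|+|z2| = 16.0914 (verified)


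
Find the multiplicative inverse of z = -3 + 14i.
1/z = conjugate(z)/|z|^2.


|z|^2 = 9+196 = 205
1/z = (-3 - 14i)/205

1/z = -0.0146 - 0.0683i


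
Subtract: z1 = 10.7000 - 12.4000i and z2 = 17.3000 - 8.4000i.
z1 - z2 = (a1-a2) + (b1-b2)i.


Real: 10.7 - 17.3 = -6.6
Imag: -12.4 + 8.4 = -4

-6.6000 - 4.0000i


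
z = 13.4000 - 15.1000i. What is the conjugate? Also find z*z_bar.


z_bar = 13.4000 + 15.1000i
z*z_bar = 13.4^2 + (-15.1)^2 = 179.56 + 228.01 = 407.57

z_bar = 13.4000 + 15.1000i, z*z_bar = 407.57


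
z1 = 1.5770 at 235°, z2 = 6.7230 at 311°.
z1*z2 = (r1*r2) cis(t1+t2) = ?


r = 1.5770 * 6.7230 = 10.6022
theta = 235° + 311° = 546° = 186° (mod 360)

10.6022 cis(186°)


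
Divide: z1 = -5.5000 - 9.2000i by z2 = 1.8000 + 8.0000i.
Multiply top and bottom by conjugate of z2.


Conjugate of z2 = 1.8000 - 8.0000i
Numerator: (-5.5000 - 9.2000i)(1.8000 - 8.0000i) = -83.5000 + 27.4400i
Denominator: 1.8^2 + 8^2 = 67.24
Result = (-83.5000 + 27.4400i)/67.24

-1.2418 + 0.4081i


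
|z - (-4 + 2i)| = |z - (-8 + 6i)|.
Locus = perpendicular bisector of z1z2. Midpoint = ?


Equal distances means the locus is the perpendicular bisector of z1 and z2.
Midpoint = ((-4+(-8))/2, (2+6)/2) = (-6.0000, 4.0000)

Perpendicular bisector through (-6.0000, 4.0000)


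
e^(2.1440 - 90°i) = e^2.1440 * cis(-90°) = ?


e^2.1440 = 8.5335
cos(-90°) = 0
sin(-90°) = -1
Real = 8.5335*0 = 0
Imag = 8.5335*(-1) = -8.5335

0 - 8.5335i


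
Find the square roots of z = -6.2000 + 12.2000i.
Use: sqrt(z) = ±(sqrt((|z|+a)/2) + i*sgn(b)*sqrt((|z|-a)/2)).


|z| = sqrt(38.44+148.84) = 13.6850
sqrt((|z|+a)/2) = sqrt((13.6850+(-6.2))/2) = sqrt(3.7425) = 1.9346
sqrt((|z|-a)/2) = sqrt((13.6850-(-6.2))/2) = sqrt(9.9425) = 3.1532

±(1.9346 + 3.1532i) i.e. 1.9346 + 3.1532i and -1.9346 - 3.1532i


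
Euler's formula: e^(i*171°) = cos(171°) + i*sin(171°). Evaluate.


cos(171°) = -0.9877
sin(171°) = 0.1564

e^(i*171°) = -0.9877 + 0.1564i


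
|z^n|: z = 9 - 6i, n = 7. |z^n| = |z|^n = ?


|z| = sqrt(81+36) = sqrt(117) = 10.8167
|z^7| = |z|^7 = (sqrt(117))^7 = 117^3 * sqrt(117) = 1601613*sqrt(117)

|z^7| = 1601613*sqrt(117) ≈ 17324093.3848


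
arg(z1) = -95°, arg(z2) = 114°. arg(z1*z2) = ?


arg(z1*z2) = -95° + 114° = 19°
Normalized to (-180°, 180°]: 19°

19°


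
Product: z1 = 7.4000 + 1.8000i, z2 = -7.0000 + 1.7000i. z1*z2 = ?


Real = 7.4*(-7) - 1.8*1.7 = -51.8 - 3.06 = -54.86
Imag = 7.4*1.7 - (7)*1.8 = 12.58 - (12.6) = -0.02

-54.8600 - 0.0200i


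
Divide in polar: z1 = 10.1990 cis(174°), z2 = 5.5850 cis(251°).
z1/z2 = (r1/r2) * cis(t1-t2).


r = 10.1990 / 5.5850 = 1.8261
theta = 174° - 251° = -77° = 283° (mod 360)

1.8261 cis(283°)


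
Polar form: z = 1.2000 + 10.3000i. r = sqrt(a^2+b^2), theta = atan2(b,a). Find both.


r = sqrt(1.44+106.09) = sqrt(107.53) = 10.3697
theta = atan2(10.3, 1.2) = 83.3547 degrees

r = 10.3697, theta = 83.3547 degrees


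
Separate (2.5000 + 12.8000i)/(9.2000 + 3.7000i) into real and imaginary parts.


Multiply by conjugate: (2.5000 + 12.8000i)(9.2000 - 3.7000i) / (9.2^2 + 3.7^2)
Numerator real = 2.5*9.2 + 12.8*3.7 = 70.36
Numerator imag = 12.8*9.2 - 2.5*3.7 = 108.51
Denominator = 98.33
Re(z) = 70.36/98.33 = 0.7155
Im(z) = 108.51/98.33 = 1.1035

Re(z) = 0.7155, Im(z) = 1.1035


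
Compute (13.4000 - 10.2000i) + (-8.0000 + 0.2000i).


Real: 13.4 - 8 = 5.4
Imag: -10.2 + 0.2 = -10

5.4000 - 10.0000i


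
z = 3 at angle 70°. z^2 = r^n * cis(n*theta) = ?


r^2 = 3^2 = 9
n*theta = 2*70° = 140° = 140° (mod 360)
a = 9*cos(140°) = -6.8944
b = 9*sin(140°) = 5.7851

9 cis(140°) = -6.8944 + 5.7851i


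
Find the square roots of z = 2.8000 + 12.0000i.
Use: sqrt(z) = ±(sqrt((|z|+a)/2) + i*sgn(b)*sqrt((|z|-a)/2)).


|z| = sqrt(7.84+144) = 12.3223
sqrt((|z|+a)/2) = sqrt((12.3223+2.8)/2) = sqrt(7.5612) = 2.7498
sqrt((|z|-a)/2) = sqrt((12.3223-2.8)/2) = sqrt(4.7612) = 2.1820

±(2.7498 + 2.1820i) i.e. 2.7498 + 2.1820i and -2.7498 - 2.1820i


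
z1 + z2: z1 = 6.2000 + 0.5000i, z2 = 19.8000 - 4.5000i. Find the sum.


Real: 6.2 + 19.8 = 26
Imag: 0.5 - 4.5 = -4

26.0000 - 4.0000i


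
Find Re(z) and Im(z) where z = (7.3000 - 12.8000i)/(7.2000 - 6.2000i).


Multiply by conjugate: (7.3000 - 12.8000i)(7.2000 + 6.2000i) / (7.2^2 + (-6.2)^2)
Numerator real = 7.3*7.2 - (12.8)*(-6.2) = 131.92
Numerator imag = -12.8*7.2 - 7.3*(-6.2) = -46.9
Denominator = 90.28
Re(z) = 131.92/90.28 = 1.4612
Im(z) = -46.9/90.28 = -0.5195

Re(z) = 1.4612, Im(z) = -0.5195


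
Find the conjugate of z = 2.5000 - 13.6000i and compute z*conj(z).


z_bar = 2.5000 + 13.6000i
z*z_bar = 2.5^2 + (-13.6)^2 = 6.25 + 184.96 = 191.21

z_bar = 2.5000 + 13.6000i, z*z_bar = 191.21


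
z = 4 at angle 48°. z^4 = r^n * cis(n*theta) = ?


r^4 = 4^4 = 256
n*theta = 4*48° = 192° = 192° (mod 360)
a = 256*cos(192°) = -250.4058
b = 256*sin(192°) = -53.2254

256 cis(192°) = -250.4058 - 53.2254i


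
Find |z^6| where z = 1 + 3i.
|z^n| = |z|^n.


|z| = sqrt(1+9) = sqrt(10) = 3.1623
|z^6| = |z|^6 = (sqrt(10))^6 = 10^3 = 1000

|z^6| = 1000


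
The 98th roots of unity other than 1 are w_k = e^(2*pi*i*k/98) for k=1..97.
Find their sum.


With w = e^(2*pi*i/98), all 98 of the 98th roots of unity w^0 = 1, w, ..., w^(97) sum to 0: 1 + w + ... + w^(97) = (1 - w^98)/(1 - w) = 0 since w^98 = 1, w ≠ 1.
Removing the root 1: w + w^2 + ... + w^(97) = 0 - 1 = -1

Sum = -1


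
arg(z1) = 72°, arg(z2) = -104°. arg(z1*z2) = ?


arg(z1*z2) = 72° - 104° = -32°
Normalized to (-180°, 180°]: -32°

-32°


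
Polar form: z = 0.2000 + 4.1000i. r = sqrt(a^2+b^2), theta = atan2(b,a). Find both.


r = sqrt(0.04+16.81) = sqrt(16.85) = 4.1049
theta = atan2(4.1, 0.2) = 87.2073 degrees

r = 4.1049, theta = 87.2073 degrees


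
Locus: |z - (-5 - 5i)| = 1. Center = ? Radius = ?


|z - z0| = r is a circle with center z0 and radius r.
Center = (-5, -5), radius = 1

Circle with center (-5, -5) and radius 1


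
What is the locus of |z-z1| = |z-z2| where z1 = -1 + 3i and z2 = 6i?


Equal distances means the locus is the perpendicular bisector of z1 and z2.
Midpoint = ((-1+0)/2, (3+6)/2) = (-0.5000, 4.5000)

Perpendicular bisector through (-0.5000, 4.5000)


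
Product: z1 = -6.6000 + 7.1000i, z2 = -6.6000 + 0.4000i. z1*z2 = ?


Real = -6.6*(-6.6) - 7.1*0.4 = 43.56 - 2.84 = 40.72
Imag = -6.6*0.4 - (6.6)*7.1 = -2.64 - (46.86) = -49.5

40.7200 - 49.5000i


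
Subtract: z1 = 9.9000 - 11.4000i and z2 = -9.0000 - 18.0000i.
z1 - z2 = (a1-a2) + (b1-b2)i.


Real: 9.9 + 9 = 18.9
Imag: -11.4 + 18 = 6.6

18.9000 + 6.6000i


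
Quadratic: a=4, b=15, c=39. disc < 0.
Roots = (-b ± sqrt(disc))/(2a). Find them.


disc = 15^2 - 4*4*39 = 225 - 624 = -399
sqrt(|disc|) = sqrt(399) = 19.9750
Real part = -15/(2*4) = -1.8750
Imag part = 19.9750/(2*4) = 2.4969

-1.8750 ± 2.4969i


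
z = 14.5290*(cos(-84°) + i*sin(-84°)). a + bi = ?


a = 14.5290*cos(-84°) = 14.5290*0.10453 = 1.5187
b = 14.5290*sin(-84°) = 14.5290*(-0.99452) = -14.4494

1.5187 - 14.4494i


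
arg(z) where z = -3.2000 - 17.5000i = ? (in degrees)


Re = -3.2, Im = -17.5
arg = atan2(-17.5, -3.2) = -100.3625 degrees

arg(z) = -100.3625 degrees


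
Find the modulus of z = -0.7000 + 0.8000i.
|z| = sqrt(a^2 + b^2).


|z| = sqrt((-0.7)^2 + 0.8^2) = sqrt(0.49 + 0.64) = sqrt(1.13) = 1.0630

|z| = 1.0630


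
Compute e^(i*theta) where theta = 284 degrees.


cos(284°) = 0.2419
sin(284°) = -0.9703

e^(i*284°) = 0.2419 - 0.9703i


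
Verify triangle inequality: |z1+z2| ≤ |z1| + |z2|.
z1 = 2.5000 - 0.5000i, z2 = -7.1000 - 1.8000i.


|z1| = sqrt(2.5^2 + (-0.5)^2) = sqrt(6.5) = 2.5495
|z2| = sqrt((-7.1)^2 + (-1.8)^2) = sqrt(53.65) = 7.3246
z1+z2 = -4.6000 - 2.3000i
|z1+z2| = sqrt(26.45) = 5.1430
|z1|+|z2| = 2.5495 + 7.3246 = 9.8741

|z1+z2| = 5.1430 ≤ |z1|+|z2| = 9.8741 (verified)


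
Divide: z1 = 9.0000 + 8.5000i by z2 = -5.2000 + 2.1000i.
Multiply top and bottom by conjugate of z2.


Conjugate of z2 = -5.2000 - 2.1000i
Numerator: (9.0000 + 8.5000i)(-5.2000 - 2.1000i) = -28.9500 - 63.1000i
Denominator: (-5.2)^2 + 2.1^2 = 31.45
Result = (-28.9500 - 63.1000i)/31.45

-0.9205 - 2.0064i


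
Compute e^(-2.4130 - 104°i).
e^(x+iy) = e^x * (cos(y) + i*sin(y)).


e^-2.4130 = 0.08955
cos(-104°) = -0.2419
sin(-104°) = -0.9703
Real = 0.08955*(-0.2419) = -0.0217
Imag = 0.08955*(-0.9703) = -0.0869

-0.0217 - 0.0869i


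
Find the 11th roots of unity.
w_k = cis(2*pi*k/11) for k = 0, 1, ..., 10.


The 11th roots of unity are cis(360k/11°) for k=0..10
Angle step = 360/11 = 32.7273°
Primitive root: cis(32.7273°)
Primitive root = 0.8413 + 0.5406i

11 roots at angles: 0°, 32.7273°, 65.4545°, 98.1818°, 130.9091°, 163.6364°, 196.3636°, 229.0909°, 261.8182°, 294.5455°, 327.2727°


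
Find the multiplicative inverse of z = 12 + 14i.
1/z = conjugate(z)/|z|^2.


|z|^2 = 144+196 = 340
1/z = (12 - 14i)/340

1/z = 0.0353 - 0.0412i


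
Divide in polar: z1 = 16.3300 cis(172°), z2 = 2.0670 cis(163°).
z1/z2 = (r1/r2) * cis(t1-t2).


r = 16.3300 / 2.0670 = 7.9003
theta = 172° - 163° = 9° = 9° (mod 360)

7.9003 cis(9°)


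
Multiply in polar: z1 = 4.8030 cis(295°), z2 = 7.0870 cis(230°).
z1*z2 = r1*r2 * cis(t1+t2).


r = 4.8030 * 7.0870 = 34.0389
theta = 295° + 230° = 525° = 165° (mod 360)

34.0389 cis(165°)


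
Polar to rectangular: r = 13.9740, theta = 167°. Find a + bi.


a = 13.9740*cos(167°) = 13.9740*(-0.97437) = -13.6158
b = 13.9740*sin(167°) = 13.9740*0.22495 = 3.1435

-13.6158 + 3.1435i


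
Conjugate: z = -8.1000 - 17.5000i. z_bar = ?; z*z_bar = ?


z_bar = -8.1000 + 17.5000i
z*z_bar = (-8.1)^2 + (-17.5)^2 = 65.61 + 306.25 = 371.86

z_bar = -8.1000 + 17.5000i, z*z_bar = 371.86


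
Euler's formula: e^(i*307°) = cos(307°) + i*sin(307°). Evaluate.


cos(307°) = 0.6018
sin(307°) = -0.7986

e^(i*307°) = 0.6018 - 0.7986i


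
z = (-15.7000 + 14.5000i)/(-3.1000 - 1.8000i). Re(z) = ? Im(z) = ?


Multiply by conjugate: (-15.7000 + 14.5000i)(-3.1000 + 1.8000i) / ((-3.1)^2 + (-1.8)^2)
Numerator real = -15.7*(-3.1) + 14.5*(-1.8) = 22.57
Numerator imag = 14.5*(-3.1) - (-15.7)*(-1.8) = -73.21
Denominator = 12.85
Re(z) = 22.57/12.85 = 1.7564
Im(z) = -73.21/12.85 = -5.6973

Re(z) = 1.7564, Im(z) = -5.6973


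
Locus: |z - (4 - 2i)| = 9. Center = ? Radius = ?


|z - z0| = r is a circle with center z0 and radius r.
Center = (4, -2), radius = 9

Circle with center (4, -2) and radius 9


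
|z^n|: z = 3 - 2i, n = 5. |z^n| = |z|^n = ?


|z| = sqrt(9+4) = sqrt(13) = 3.6056
|z^5| = |z|^5 = (sqrt(13))^5 = 13^2 * sqrt(13) = 169*sqrt(13)

|z^5| = 169*sqrt(13) ≈ 609.3382


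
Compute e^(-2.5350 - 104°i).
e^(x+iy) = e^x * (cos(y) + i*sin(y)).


e^-2.5350 = 0.0793
cos(-104°) = -0.2419
sin(-104°) = -0.9703
Real = 0.0793*(-0.2419) = -0.0192
Imag = 0.0793*(-0.9703) = -0.0769

-0.0192 - 0.0769i


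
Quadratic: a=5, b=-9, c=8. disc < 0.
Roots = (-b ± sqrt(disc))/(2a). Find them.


disc = (-9)^2 - 4*5*8 = 81 - 160 = -79
sqrt(|disc|) = sqrt(79) = 8.8882
Real part = 9/(2*5) = 0.9000
Imag part = 8.8882/(2*5) = 0.8888

0.9000 ± 0.8888i


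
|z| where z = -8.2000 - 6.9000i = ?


|z| = sqrt((-8.2)^2 + (-6.9)^2) = sqrt(67.24 + 47.61) = sqrt(114.85) = 10.7168

|z| = 10.7168


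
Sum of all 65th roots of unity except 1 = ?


With w = e^(2*pi*i/65), all 65 of the 65th roots of unity w^0 = 1, w, ..., w^(64) sum to 0: 1 + w + ... + w^(64) = (1 - w^65)/(1 - w) = 0 since w^65 = 1, w ≠ 1.
Removing the root 1: w + w^2 + ... + w^(64) = 0 - 1 = -1

Sum = -1


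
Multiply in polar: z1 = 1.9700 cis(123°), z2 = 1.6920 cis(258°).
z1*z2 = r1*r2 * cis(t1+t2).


r = 1.9700 * 1.6920 = 3.3332
theta = 123° + 258° = 381° = 21° (mod 360)

3.3332 cis(21°)


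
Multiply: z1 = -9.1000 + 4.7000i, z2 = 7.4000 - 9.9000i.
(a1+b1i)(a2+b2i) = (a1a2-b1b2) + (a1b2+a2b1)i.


Real = -9.1*7.4 - 4.7*(-9.9) = -67.34 - (-46.53) = -20.81
Imag = -9.1*(-9.9) + 7.4*4.7 = 90.09 + 34.78 = 124.87

-20.8100 + 124.8700i


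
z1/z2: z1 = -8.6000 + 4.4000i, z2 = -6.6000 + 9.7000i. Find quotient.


Conjugate of z2 = -6.6000 - 9.7000i
Numerator: (-8.6000 + 4.4000i)(-6.6000 - 9.7000i) = 99.4400 + 54.3800i
Denominator: (-6.6)^2 + 9.7^2 = 137.65
Result = (99.4400 + 54.3800i)/137.65

0.7224 + 0.3951i


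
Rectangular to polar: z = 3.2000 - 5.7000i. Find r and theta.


r = sqrt(10.24+32.49) = sqrt(42.73) = 6.5368
theta = atan2(-5.7, 3.2) = -60.6900 degrees

r = 6.5368, theta = -60.6900 degrees


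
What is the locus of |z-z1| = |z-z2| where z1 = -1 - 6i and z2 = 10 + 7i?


Equal distances means the locus is the perpendicular bisector of z1 and z2.
Midpoint = ((-1+10)/2, (-6+7)/2) = (4.5000, 0.5000)

Perpendicular bisector through (4.5000, 0.5000)


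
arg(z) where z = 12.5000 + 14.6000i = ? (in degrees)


Re = 12.5, Im = 14.6
arg = atan2(14.6, 12.5) = 49.4310 degrees

arg(z) = 49.4310 degrees


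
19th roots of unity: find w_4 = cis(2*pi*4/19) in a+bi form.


Angle = 360*4/19 = 75.7895°
a = cos(75.7895°) = 0.2455
b = sin(75.7895°) = 0.9694

0.2455 + 0.9694i


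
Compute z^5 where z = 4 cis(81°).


r^5 = 4^5 = 1024
n*theta = 5*81° = 405° = 45° (mod 360)
a = 1024*cos(45°) = 724.0773
b = 1024*sin(45°) = 724.0773

1024 cis(45°) = 724.0773 + 724.0773i


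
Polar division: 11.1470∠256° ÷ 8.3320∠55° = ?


r = 11.1470 / 8.3320 = 1.3379
theta = 256° - 55° = 201° = 201° (mod 360)

1.3379 cis(201°)


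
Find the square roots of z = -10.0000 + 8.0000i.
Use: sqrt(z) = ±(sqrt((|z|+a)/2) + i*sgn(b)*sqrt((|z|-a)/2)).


|z| = sqrt(100+64) = 12.8062
sqrt((|z|+a)/2) = sqrt((12.8062+(-10))/2) = sqrt(1.4031) = 1.1845
sqrt((|z|-a)/2) = sqrt((12.8062-(-10))/2) = sqrt(11.4031) = 3.3769

±(1.1845 + 3.3769i) i.e. 1.1845 + 3.3769i and -1.1845 - 3.3769i


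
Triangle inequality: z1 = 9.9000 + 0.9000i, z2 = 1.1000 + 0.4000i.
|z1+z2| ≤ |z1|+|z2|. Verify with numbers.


|z1| = sqrt(9.9^2 + 0.9^2) = sqrt(98.82) = 9.9408
|z2| = sqrt(1.1^2 + 0.4^2) = sqrt(1.37) = 1.1705
z1+z2 = 11.0000 + 1.3000i
|z1+z2| = sqrt(122.69) = 11.0766
|z1|+|z2| = 9.9408 + 1.1705 = 11.1113

|z1+z2| = 11.0766 ≤ |z1|+|z2| = 11.1113 (verified)


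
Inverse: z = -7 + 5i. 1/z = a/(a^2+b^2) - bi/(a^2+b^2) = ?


|z|^2 = 49+25 = 74
1/z = (-7 - 5i)/74

1/z = -0.0946 - 0.0676i


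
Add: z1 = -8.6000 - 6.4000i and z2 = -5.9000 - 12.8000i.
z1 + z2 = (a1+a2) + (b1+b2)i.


Real: -8.6 - 5.9 = -14.5
Imag: -6.4 - 12.8 = -19.2

-14.5000 - 19.2000i


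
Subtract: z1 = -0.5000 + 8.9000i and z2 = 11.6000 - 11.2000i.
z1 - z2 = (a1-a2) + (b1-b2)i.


Real: -0.5 - 11.6 = -12.1
Imag: 8.9 + 11.2 = 20.1

-12.1000 + 20.1000i


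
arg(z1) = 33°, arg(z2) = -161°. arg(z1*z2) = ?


arg(z1*z2) = 33° - 161° = -128°
Normalized to (-180°, 180°]: -128°

-128°


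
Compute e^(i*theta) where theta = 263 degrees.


cos(263°) = -0.1219
sin(263°) = -0.9925

e^(i*263°) = -0.1219 - 0.9925i


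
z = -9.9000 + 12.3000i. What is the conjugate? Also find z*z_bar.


z_bar = -9.9000 - 12.3000i
z*z_bar = (-9.9)^2 + 12.3^2 = 98.01 + 151.29 = 249.3

z_bar = -9.9000 - 12.3000i, z*z_bar = 249.3


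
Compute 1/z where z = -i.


|z|^2 = 0+1 = 1
1/z = (0 + 1i)/1

1/z = 0 + 1.0000i


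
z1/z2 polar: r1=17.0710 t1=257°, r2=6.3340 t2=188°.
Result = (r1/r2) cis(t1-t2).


r = 17.0710 / 6.3340 = 2.6951
theta = 257° - 188° = 69° = 69° (mod 360)

2.6951 cis(69°)


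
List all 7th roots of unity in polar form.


The 7th roots of unity are cis(360k/7°) for k=0..6
Angle step = 360/7 = 51.4286°
Primitive root: cis(51.4286°)
Primitive root = 0.6235 + 0.7818i

7 roots at angles: 0°, 51.4286°, 102.8571°, 154.2857°, 205.7143°, 257.1429°, 308.5714°


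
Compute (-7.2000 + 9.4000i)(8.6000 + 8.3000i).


Real = -7.2*8.6 - 9.4*8.3 = -61.92 - 78.02 = -139.94
Imag = -7.2*8.3 + 8.6*9.4 = -59.76 + 80.84 = 21.08

-139.9400 + 21.0800i


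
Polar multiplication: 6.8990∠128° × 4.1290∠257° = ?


r = 6.8990 * 4.1290 = 28.4860
theta = 128° + 257° = 385° = 25° (mod 360)

28.4860 cis(25°)


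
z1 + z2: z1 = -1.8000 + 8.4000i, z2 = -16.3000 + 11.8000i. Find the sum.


Real: -1.8 - 16.3 = -18.1
Imag: 8.4 + 11.8 = 20.2

-18.1000 + 20.2000i


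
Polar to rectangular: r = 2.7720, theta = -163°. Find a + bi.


a = 2.7720*cos(-163°) = 2.7720*(-0.9563) = -2.6509
b = 2.7720*sin(-163°) = 2.7720*(-0.2924) = -0.8105

-2.6509 - 0.8105i


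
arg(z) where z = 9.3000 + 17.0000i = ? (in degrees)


Re = 9.3, Im = 17
arg = atan2(17, 9.3) = 61.3187 degrees

arg(z) = 61.3187 degrees


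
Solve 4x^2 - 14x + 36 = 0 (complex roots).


disc = (-14)^2 - 4*4*36 = 196 - 576 = -380
sqrt(|disc|) = sqrt(380) = 19.4936
Real part = 14/(2*4) = 1.7500
Imag part = 19.4936/(2*4) = 2.4367

1.7500 ± 2.4367i


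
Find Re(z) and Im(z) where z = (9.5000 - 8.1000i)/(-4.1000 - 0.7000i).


Multiply by conjugate: (9.5000 - 8.1000i)(-4.1000 + 0.7000i) / ((-4.1)^2 + (-0.7)^2)
Numerator real = 9.5*(-4.1) - (8.1)*(-0.7) = -33.28
Numerator imag = -8.1*(-4.1) - 9.5*(-0.7) = 39.86
Denominator = 17.3
Re(z) = -33.28/17.3 = -1.9237
Im(z) = 39.86/17.3 = 2.3040

Re(z) = -1.9237, Im(z) = 2.3040


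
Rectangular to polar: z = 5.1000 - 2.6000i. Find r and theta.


r = sqrt(26.01+6.76) = sqrt(32.77) = 5.7245
theta = atan2(-2.6, 5.1) = -27.0127 degrees

r = 5.7245, theta = -27.0127 degrees


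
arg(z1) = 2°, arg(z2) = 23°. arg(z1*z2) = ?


arg(z1*z2) = 2° + 23° = 25°
Normalized to (-180°, 180°]: 25°

25°


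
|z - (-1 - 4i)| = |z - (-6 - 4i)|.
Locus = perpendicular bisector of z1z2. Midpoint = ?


Equal distances means the locus is the perpendicular bisector of z1 and z2.
Midpoint = ((-1+(-6))/2, (-4+(-4))/2) = (-3.5000, -4.0000)

Perpendicular bisector through (-3.5000, -4.0000)


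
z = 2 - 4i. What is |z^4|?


|z| = sqrt(4+16) = sqrt(20) = 4.4721
|z^4| = |z|^4 = (sqrt(20))^4 = 20^2 = 400

|z^4| = 400


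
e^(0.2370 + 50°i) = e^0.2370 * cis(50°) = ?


e^0.2370 = 1.2674
cos(50°) = 0.6428
sin(50°) = 0.76604
Real = 1.2674*0.6428 = 0.8147
Imag = 1.2674*0.76604 = 0.9709

0.8147 + 0.9709i


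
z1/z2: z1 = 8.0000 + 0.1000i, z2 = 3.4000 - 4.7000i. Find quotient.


Conjugate of z2 = 3.4000 + 4.7000i
Numerator: (8.0000 + 0.1000i)(3.4000 + 4.7000i) = 26.7300 + 37.9400i
Denominator: 3.4^2 + (-4.7)^2 = 33.65
Result = (26.7300 + 37.9400i)/33.65

0.7944 + 1.1275i


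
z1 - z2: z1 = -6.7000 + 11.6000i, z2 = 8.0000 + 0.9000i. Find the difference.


Real: -6.7 - 8 = -14.7
Imag: 11.6 - 0.9 = 10.7

-14.7000 + 10.7000i


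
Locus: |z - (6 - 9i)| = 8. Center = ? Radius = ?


|z - z0| = r is a circle with center z0 and radius r.
Center = (6, -9), radius = 8

Circle with center (6, -9) and radius 8


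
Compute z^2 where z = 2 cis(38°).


r^2 = 2^2 = 4
n*theta = 2*38° = 76° = 76° (mod 360)
a = 4*cos(76°) = 0.9677
b = 4*sin(76°) = 3.8812

4 cis(76°) = 0.9677 + 3.8812i


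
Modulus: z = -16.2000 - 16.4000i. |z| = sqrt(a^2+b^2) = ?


|z| = sqrt((-16.2)^2 + (-16.4)^2) = sqrt(262.44 + 268.96) = sqrt(531.4) = 23.0521

|z| = 23.0521


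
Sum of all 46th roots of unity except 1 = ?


With w = e^(2*pi*i/46), all 46 of the 46th roots of unity w^0 = 1, w, ..., w^(45) sum to 0: 1 + w + ... + w^(45) = (1 - w^46)/(1 - w) = 0 since w^46 = 1, w ≠ 1.
Removing the root 1: w + w^2 + ... + w^(45) = 0 - 1 = -1

Sum = -1


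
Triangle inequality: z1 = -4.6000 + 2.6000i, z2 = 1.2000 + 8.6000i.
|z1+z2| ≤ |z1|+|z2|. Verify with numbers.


|z1| = sqrt((-4.6)^2 + 2.6^2) = sqrt(27.92) = 5.2839
|z2| = sqrt(1.2^2 + 8.6^2) = sqrt(75.4) = 8.6833
z1+z2 = -3.4000 + 11.2000i
|z1+z2| = sqrt(137) = 11.7047
|z1|+|z2| = 5.2839 + 8.6833 = 13.9672

|z1+z2| = 11.7047 ≤ |z1|+|z2| = 13.9672 (verified)


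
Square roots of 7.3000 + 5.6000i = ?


|z| = sqrt(53.29+31.36) = 9.2005
sqrt((|z|+a)/2) = sqrt((9.2005+7.3)/2) = sqrt(8.2503) = 2.8723
sqrt((|z|-a)/2) = sqrt((9.2005-7.3)/2) = sqrt(0.9503) = 0.9748

±(2.8723 + 0.9748i) i.e. 2.8723 + 0.9748i and -2.8723 - 0.9748i


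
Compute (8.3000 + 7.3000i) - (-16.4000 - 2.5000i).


Real: 8.3 + 16.4 = 24.7
Imag: 7.3 + 2.5 = 9.8

24.7000 + 9.8000i


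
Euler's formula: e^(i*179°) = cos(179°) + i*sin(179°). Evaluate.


cos(179°) = -0.9998
sin(179°) = 0.0175

e^(i*179°) = -0.9998 + 0.0175i


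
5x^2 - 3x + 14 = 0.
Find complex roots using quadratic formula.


disc = (-3)^2 - 4*5*14 = 9 - 280 = -271
sqrt(|disc|) = sqrt(271) = 16.4621
Real part = 3/(2*5) = 0.3000
Imag part = 16.4621/(2*5) = 1.6462

0.3000 ± 1.6462i


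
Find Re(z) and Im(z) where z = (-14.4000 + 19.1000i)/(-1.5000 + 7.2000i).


Multiply by conjugate: (-14.4000 + 19.1000i)(-1.5000 - 7.2000i) / ((-1.5)^2 + 7.2^2)
Numerator real = -14.4*(-1.5) + 19.1*7.2 = 159.12
Numerator imag = 19.1*(-1.5) - (-14.4)*7.2 = 75.03
Denominator = 54.09
Re(z) = 159.12/54.09 = 2.9418
Im(z) = 75.03/54.09 = 1.3871

Re(z) = 2.9418, Im(z) = 1.3871


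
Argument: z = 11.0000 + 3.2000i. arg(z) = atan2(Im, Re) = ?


Re = 11, Im = 3.2
arg = atan2(3.2, 11) = 16.2202 degrees

arg(z) = 16.2202 degrees


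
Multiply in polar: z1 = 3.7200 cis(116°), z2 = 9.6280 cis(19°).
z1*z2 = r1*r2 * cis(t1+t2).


r = 3.7200 * 9.6280 = 35.8162
theta = 116° + 19° = 135° = 135° (mod 360)

35.8162 cis(135°)


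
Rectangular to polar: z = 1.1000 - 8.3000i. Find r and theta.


r = sqrt(1.21+68.89) = sqrt(70.1) = 8.3726
theta = atan2(-8.3, 1.1) = -82.4506 degrees

r = 8.3726, theta = -82.4506 degrees


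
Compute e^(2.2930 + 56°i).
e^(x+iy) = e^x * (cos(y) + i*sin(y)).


e^2.2930 = 9.9046
cos(56°) = 0.55919
sin(56°) = 0.82904
Real = 9.9046*0.55919 = 5.5386
Imag = 9.9046*0.82904 = 8.2113

5.5386 + 8.2113i


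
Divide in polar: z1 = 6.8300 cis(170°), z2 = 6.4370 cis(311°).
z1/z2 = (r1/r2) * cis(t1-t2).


r = 6.8300 / 6.4370 = 1.0611
theta = 170° - 311° = -141° = 219° (mod 360)

1.0611 cis(219°)


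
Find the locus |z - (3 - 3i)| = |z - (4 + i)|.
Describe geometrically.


Equal distances means the locus is the perpendicular bisector of z1 and z2.
Midpoint = ((3+4)/2, (-3+1)/2) = (3.5000, -1.0000)

Perpendicular bisector through (3.5000, -1.0000)


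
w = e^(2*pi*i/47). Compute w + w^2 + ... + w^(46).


With w = e^(2*pi*i/47), all 47 of the 47th roots of unity w^0 = 1, w, ..., w^(46) sum to 0: 1 + w + ... + w^(46) = (1 - w^47)/(1 - w) = 0 since w^47 = 1, w ≠ 1.
Removing the root 1: w + w^2 + ... + w^(46) = 0 - 1 = -1

Sum = -1


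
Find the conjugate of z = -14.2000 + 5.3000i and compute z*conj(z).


z_bar = -14.2000 - 5.3000i
z*z_bar = (-14.2)^2 + 5.3^2 = 201.64 + 28.09 = 229.73

z_bar = -14.2000 - 5.3000i, z*z_bar = 229.73


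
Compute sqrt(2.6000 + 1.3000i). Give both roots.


|z| = sqrt(6.76+1.69) = 2.9069
sqrt((|z|+a)/2) = sqrt((2.9069+2.6)/2) = sqrt(2.7534) = 1.6594
sqrt((|z|-a)/2) = sqrt((2.9069-2.6)/2) = sqrt(0.1534) = 0.3917

±(1.6594 + 0.3917i) i.e. 1.6594 + 0.3917i and -1.6594 - 0.3917i


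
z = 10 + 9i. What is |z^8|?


|z| = sqrt(100+81) = sqrt(181) = 13.4536
|z^8| = |z|^8 = (sqrt(181))^8 = 181^4 = 1073283121

|z^8| = 1073283121


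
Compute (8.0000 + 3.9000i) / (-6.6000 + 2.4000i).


Conjugate of z2 = -6.6000 - 2.4000i
Numerator: (8.0000 + 3.9000i)(-6.6000 - 2.4000i) = -43.4400 - 44.9400i
Denominator: (-6.6)^2 + 2.4^2 = 49.32
Result = (-43.4400 - 44.9400i)/49.32

-0.8808 - 0.9112i


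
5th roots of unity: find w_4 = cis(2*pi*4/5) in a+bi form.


Angle = 360*4/5 = 288°
a = cos(288°) = 0.3090
b = sin(288°) = -0.9511

0.3090 - 0.9511i


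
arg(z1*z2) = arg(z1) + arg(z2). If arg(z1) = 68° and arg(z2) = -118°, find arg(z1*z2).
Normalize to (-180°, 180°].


arg(z1*z2) = 68° - 118° = -50°
Normalized to (-180°, 180°]: -50°

-50°


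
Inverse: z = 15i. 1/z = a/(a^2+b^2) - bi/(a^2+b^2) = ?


|z|^2 = 0+225 = 225
1/z = (0 - 15i)/225

1/z = 0 - 0.0667i


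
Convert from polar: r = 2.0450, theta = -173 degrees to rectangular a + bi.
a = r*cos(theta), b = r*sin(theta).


a = 2.0450*cos(-173°) = 2.0450*(-0.99255) = -2.0298
b = 2.0450*sin(-173°) = 2.0450*(-0.12187) = -0.2492

-2.0298 - 0.2492i


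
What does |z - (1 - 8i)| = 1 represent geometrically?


|z - z0| = r is a circle with center z0 and radius r.
Center = (1, -8), radius = 1

Circle with center (1, -8) and radius 1


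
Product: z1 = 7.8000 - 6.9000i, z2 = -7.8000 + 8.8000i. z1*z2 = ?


Real = 7.8*(-7.8) - (-6.9)*8.8 = -60.84 - (-60.72) = -0.12
Imag = 7.8*8.8 - (7.8)*(-6.9) = 68.64 + 53.82 = 122.46

-0.1200 + 122.4600i


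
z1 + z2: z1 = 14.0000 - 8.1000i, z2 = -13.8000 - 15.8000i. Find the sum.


Real: 14 - 13.8 = 0.2
Imag: -8.1 - 15.8 = -23.9

0.2000 - 23.9000i


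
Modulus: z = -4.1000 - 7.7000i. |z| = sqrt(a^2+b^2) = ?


|z| = sqrt((-4.1)^2 + (-7.7)^2) = sqrt(16.81 + 59.29) = sqrt(76.1) = 8.7235

|z| = 8.7235
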